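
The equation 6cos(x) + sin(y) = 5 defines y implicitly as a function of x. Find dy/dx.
Differentiate both sides with respect to x, treating y as y(x). By the chain rule, any term containing y contributes a factor of y' = dy/dx when we differentiate it.

Move every term to one side and write the relation as F(x, y) = 0. Term by term,
  d/dx[sin(y)] = y'·cos(y)
  d/dx[6cos(x)] = -6sin(x)
  d/dx[-5] = 0

The pieces without y' make up ∂F/∂x and the coefficient of y' is ∂F/∂y:
  ∂F/∂x = -6sin(x),
  ∂F/∂y = cos(y).

Since d/dx[F] = ∂F/∂x + (∂F/∂y)·y' = 0, solve for y':
  (∂F/∂y)·y' = -∂F/∂x
  dy/dx = -(∂F/∂x)/(∂F/∂y) = -(-6sin(x))/(cos(y)) = 6sin(x)/cos(y)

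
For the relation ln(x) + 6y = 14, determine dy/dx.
Differentiate the relation implicitly: treat y = y(x) and apply the chain rule, so every y-derivative picks up a y' = dy/dx factor.

With everything moved to the left-hand side, differentiate term by term:
  d/dx[6y] = 6·y'
  d/dx[ln(x)] = 1/x
  d/dx[-14] = 0

Separating the contributions that come from x directly and those that come through y:
  without y':      1/x
  multiplying y':  6

so (1/x) + (6)·y' = 0, and therefore
  dy/dx = -(1/x)/(6) = -1/(6x)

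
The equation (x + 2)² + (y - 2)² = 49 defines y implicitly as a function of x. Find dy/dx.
Differentiate the relation implicitly: treat y = y(x) and apply the chain rule, so every y-derivative picks up a y' = dy/dx factor.

With everything moved to the left-hand side, differentiate term by term:
  d/dx[(x + 2)^2] = 2x + 4
  d/dx[(y - 2)^2] = 2·y'(y - 2)
  d/dx[-49] = 0

Separating the contributions that come from x directly and those that come through y:
  without y':      2x + 4
  multiplying y':  2y - 4

so (2x + 4) + (2y - 4)·y' = 0, and therefore
  dy/dx = -(2x + 4)/(2y - 4) = (-x - 2)/(y - 2)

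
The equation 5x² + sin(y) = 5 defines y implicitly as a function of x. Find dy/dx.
Take d/dx of both sides. Since y is implicitly a function of x, the chain rule attaches a y' = dy/dx factor whenever we differentiate through y.

Set F(x, y) = (left side) − (right side), so the curve is F = 0. Differentiating each term of F:
  d/dx[5x^2] = 10x
  d/dx[sin(y)] = y'·cos(y)
  d/dx[-5] = 0

Collecting, the y'-free part is the partial derivative in x and the y' coefficient is the partial derivative in y:
  ∂F/∂x = 10x
  ∂F/∂y = cos(y)

so d/dx[F(x, y(x))] = ∂F/∂x + (∂F/∂y)·y' = 0. Rearranging,
  dy/dx = -(∂F/∂x)/(∂F/∂y) = -(10x)/(cos(y)) = -10x/cos(y)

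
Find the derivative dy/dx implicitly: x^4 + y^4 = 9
Differentiate the relation implicitly: treat y = y(x) and apply the chain rule, so every y-derivative picks up a y' = dy/dx factor.

With everything moved to the left-hand side, differentiate term by term:
  d/dx[x^4] = 4x^3
  d/dx[y^4] = 4y^3·y'
  d/dx[-9] = 0

Separating the contributions that come from x directly and those that come through y:
  without y':      4x^3
  multiplying y':  4y^3

so (4x^3) + (4y^3)·y' = 0, and therefore
  dy/dx = -(4x^3)/(4y^3) = -x^3/y^3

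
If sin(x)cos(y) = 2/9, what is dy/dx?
Differentiate the relation implicitly: treat y = y(x) and apply the chain rule, so every y-derivative picks up a y' = dy/dx factor.

With everything moved to the left-hand side, differentiate term by term:
  d/dx[sin(x)·cos(y)] = -y'·sin(x)·sin(y) + cos(x)·cos(y)
  d/dx[-2/9] = 0

Separating the contributions that come from x directly and those that come through y:
  without y':      cos(x)·cos(y)
  multiplying y':  -sin(x)·sin(y)

so (cos(x)·cos(y)) + (-sin(x)·sin(y))·y' = 0, and therefore
  dy/dx = -(cos(x)·cos(y))/(-sin(x)·sin(y)) = 1/(tan(x)·tan(y))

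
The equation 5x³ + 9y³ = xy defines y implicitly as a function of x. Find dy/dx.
Differentiate the relation implicitly: treat y = y(x) and apply the chain rule, so every y-derivative picks up a y' = dy/dx factor.

With everything moved to the left-hand side, differentiate term by term:
  d/dx[5x^3] = 15x^2
  d/dx[-xy] = -x·y' - y
  d/dx[9y^3] = 27y^2·y'

Separating the contributions that come from x directly and those that come through y:
  without y':      15x^2 - y
  multiplying y':  -x + 27y^2

so (15x^2 - y) + (-x + 27y^2)·y' = 0, and therefore
  dy/dx = -(15x^2 - y)/(-x + 27y^2) = (15x^2 - y)/(x - 27y^2)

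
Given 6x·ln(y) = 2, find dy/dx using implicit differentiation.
Differentiate both sides with respect to x, treating y as y(x). By the chain rule, any term containing y contributes a factor of y' = dy/dx when we differentiate it.

Move every term to one side and write the relation as F(x, y) = 0. Term by term,
  d/dx[6x·ln(y)] = 6x·y'/y + 6ln(y)
  d/dx[-2] = 0

The pieces without y' make up ∂F/∂x and the coefficient of y' is ∂F/∂y:
  ∂F/∂x = 6ln(y),
  ∂F/∂y = 6x/y.

Since d/dx[F] = ∂F/∂x + (∂F/∂y)·y' = 0, solve for y':
  (∂F/∂y)·y' = -∂F/∂x
  dy/dx = -(∂F/∂x)/(∂F/∂y) = -(6ln(y))/(6x/y) = -y·ln(y)/x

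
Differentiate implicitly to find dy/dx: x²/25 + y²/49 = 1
Differentiate both sides with respect to x, treating y as y(x). By the chain rule, any term containing y contributes a factor of y' = dy/dx when we differentiate it.

Move every term to one side and write the relation as F(x, y) = 0. Term by term,
  d/dx[x^2/25] = 2x/25
  d/dx[y^2/49] = 2y·y'/49
  d/dx[-1] = 0

The pieces without y' make up ∂F/∂x and the coefficient of y' is ∂F/∂y:
  ∂F/∂x = 2x/25,
  ∂F/∂y = 2y/49.

Since d/dx[F] = ∂F/∂x + (∂F/∂y)·y' = 0, solve for y':
  (∂F/∂y)·y' = -∂F/∂x
  dy/dx = -(∂F/∂x)/(∂F/∂y) = -(2x/25)/(2y/49) = -49x/(25y)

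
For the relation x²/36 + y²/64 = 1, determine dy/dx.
Take d/dx of both sides. Since y is implicitly a function of x, the chain rule attaches a y' = dy/dx factor whenever we differentiate through y.

Set F(x, y) = (left side) − (right side), so the curve is F = 0. Differentiating each term of F:
  d/dx[x^2/36] = x/18
  d/dx[y^2/64] = y·y'/32
  d/dx[-1] = 0

Collecting, the y'-free part is the partial derivative in x and the y' coefficient is the partial derivative in y:
  ∂F/∂x = x/18
  ∂F/∂y = y/32

so d/dx[F(x, y(x))] = ∂F/∂x + (∂F/∂y)·y' = 0. Rearranging,
  dy/dx = -(∂F/∂x)/(∂F/∂y) = -(x/18)/(y/32) = -16x/(9y)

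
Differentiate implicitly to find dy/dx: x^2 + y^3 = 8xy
Apply d/dx to both sides, remembering that y depends on x. Each occurrence of y therefore brings in a y' = dy/dx via the chain rule.

With F(x, y) equal to the left-hand side minus the right, differentiate F term by term:
  d/dx[x^2] = 2x
  d/dx[-8xy] = -8x·y' - 8y
  d/dx[y^3] = 3y^2·y'
Adding these up, d/dx[F] = 0 becomes
  (2x - 8y) + (-8x + 3y^2)·y' = 0,
so isolating y',
  dy/dx = -(2x - 8y)/(-8x + 3y^2) = 2(x - 4y)/(8x - 3y^2)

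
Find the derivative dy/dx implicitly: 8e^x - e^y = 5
Differentiate the relation implicitly: treat y = y(x) and apply the chain rule, so every y-derivative picks up a y' = dy/dx factor.

With everything moved to the left-hand side, differentiate term by term:
  d/dx[8e^(x)] = 8e^(x)
  d/dx[-e^(y)] = -y'·e^(y)
  d/dx[-5] = 0

Separating the contributions that come from x directly and those that come through y:
  without y':      8e^(x)
  multiplying y':  -e^(y)

so (8e^(x)) + (-e^(y))·y' = 0, and therefore
  dy/dx = -(8e^(x))/(-e^(y)) = 8e^(x - y)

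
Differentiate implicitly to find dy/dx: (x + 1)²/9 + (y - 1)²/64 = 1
Take d/dx of both sides. Since y is implicitly a function of x, the chain rule attaches a y' = dy/dx factor whenever we differentiate through y.

Set F(x, y) = (left side) − (right side), so the curve is F = 0. Differentiating each term of F:
  d/dx[(x + 1)^2/9] = 2x/9 + 2/9
  d/dx[(y - 1)^2/64] = y'(y - 1)/32
  d/dx[-1] = 0

Collecting, the y'-free part is the partial derivative in x and the y' coefficient is the partial derivative in y:
  ∂F/∂x = 2x/9 + 2/9
  ∂F/∂y = y/32 - 1/32

so d/dx[F(x, y(x))] = ∂F/∂x + (∂F/∂y)·y' = 0. Rearranging,
  dy/dx = -(∂F/∂x)/(∂F/∂y) = -(2x/9 + 2/9)/(y/32 - 1/32)
        = -(2(x + 1)/9)/((y - 1)/32) = 64(-x - 1)/(9(y - 1))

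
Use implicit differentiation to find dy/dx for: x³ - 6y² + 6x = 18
Take d/dx of both sides. Since y is implicitly a function of x, the chain rule attaches a y' = dy/dx factor whenever we differentiate through y.

Set F(x, y) = (left side) − (right side), so the curve is F = 0. Differentiating each term of F:
  d/dx[x^3] = 3x^2
  d/dx[6x] = 6
  d/dx[-6y^2] = -12y·y'
  d/dx[-18] = 0

Collecting, the y'-free part is the partial derivative in x and the y' coefficient is the partial derivative in y:
  ∂F/∂x = 3x^2 + 6
  ∂F/∂y = -12y

so d/dx[F(x, y(x))] = ∂F/∂x + (∂F/∂y)·y' = 0. Rearranging,
  dy/dx = -(∂F/∂x)/(∂F/∂y) = -(3x^2 + 6)/(-12y) = (x^2 + 2)/(4y)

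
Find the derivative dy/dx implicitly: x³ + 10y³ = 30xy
Take d/dx of both sides. Since y is implicitly a function of x, the chain rule attaches a y' = dy/dx factor whenever we differentiate through y.

Set F(x, y) = (left side) − (right side), so the curve is F = 0. Differentiating each term of F:
  d/dx[x^3] = 3x^2
  d/dx[-30xy] = -30x·y' - 30y
  d/dx[10y^3] = 30y^2·y'

Collecting, the y'-free part is the partial derivative in x and the y' coefficient is the partial derivative in y:
  ∂F/∂x = 3x^2 - 30y
  ∂F/∂y = -30x + 30y^2

so d/dx[F(x, y(x))] = ∂F/∂x + (∂F/∂y)·y' = 0. Rearranging,
  dy/dx = -(∂F/∂x)/(∂F/∂y) = -(3x^2 - 30y)/(-30x + 30y^2) = (x^2/10 - y)/(x - y^2)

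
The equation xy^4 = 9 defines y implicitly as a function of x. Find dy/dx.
Differentiate the relation implicitly: treat y = y(x) and apply the chain rule, so every y-derivative picks up a y' = dy/dx factor.

With everything moved to the left-hand side, differentiate term by term:
  d/dx[xy^4] = 4xy^3·y' + y^4
  d/dx[-9] = 0

Separating the contributions that come from x directly and those that come through y:
  without y':      y^4
  multiplying y':  4xy^3

so (y^4) + (4xy^3)·y' = 0, and therefore
  dy/dx = -(y^4)/(4xy^3) = -y/(4x)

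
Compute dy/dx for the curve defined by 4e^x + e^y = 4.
Apply d/dx to both sides, remembering that y depends on x. Each occurrence of y therefore brings in a y' = dy/dx via the chain rule.

With F(x, y) equal to the left-hand side minus the right, differentiate F term by term:
  d/dx[4e^(x)] = 4e^(x)
  d/dx[e^(y)] = y'·e^(y)
  d/dx[-4] = 0
Adding these up, d/dx[F] = 0 becomes
  (4e^(x)) + (e^(y))·y' = 0,
so isolating y',
  dy/dx = -(4e^(x))/(e^(y)) = -4e^(x - y)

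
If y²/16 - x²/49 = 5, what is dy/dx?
Apply d/dx to both sides, remembering that y depends on x. Each occurrence of y therefore brings in a y' = dy/dx via the chain rule.

With F(x, y) equal to the left-hand side minus the right, differentiate F term by term:
  d/dx[-x^2/49] = -2x/49
  d/dx[y^2/16] = y·y'/8
  d/dx[-5] = 0
Adding these up, d/dx[F] = 0 becomes
  (-2x/49) + (y/8)·y' = 0,
so isolating y',
  dy/dx = -(-2x/49)/(y/8) = 16x/(49y)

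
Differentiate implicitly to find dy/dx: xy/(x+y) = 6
Apply d/dx to both sides, remembering that y depends on x. Each occurrence of y therefore brings in a y' = dy/dx via the chain rule.

With F(x, y) equal to the left-hand side minus the right, differentiate F term by term:
  d/dx[xy/(x + y)] = xy(-y' - 1)/(x + y)^2 + x·y'/(x + y) + y/(x + y)
  d/dx[-6] = 0
Adding these up, d/dx[F] = 0 becomes
  (-xy/(x + y)^2 + y/(x + y)) + (-xy/(x + y)^2 + x/(x + y))·y' = 0,
so isolating y',
  dy/dx = -(-xy/(x + y)^2 + y/(x + y))/(-xy/(x + y)^2 + x/(x + y))
        = -(y^2/(x + y)^2)/(x^2/(x + y)^2) = -y^2/x^2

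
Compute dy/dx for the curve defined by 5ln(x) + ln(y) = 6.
Differentiate both sides with respect to x, treating y as y(x). By the chain rule, any term containing y contributes a factor of y' = dy/dx when we differentiate it.

Move every term to one side and write the relation as F(x, y) = 0. Term by term,
  d/dx[5ln(x)] = 5/x
  d/dx[ln(y)] = y'/y
  d/dx[-6] = 0

The pieces without y' make up ∂F/∂x and the coefficient of y' is ∂F/∂y:
  ∂F/∂x = 5/x,
  ∂F/∂y = 1/y.

Since d/dx[F] = ∂F/∂x + (∂F/∂y)·y' = 0, solve for y':
  (∂F/∂y)·y' = -∂F/∂x
  dy/dx = -(∂F/∂x)/(∂F/∂y) = -(5/x)/(1/y) = -5y/x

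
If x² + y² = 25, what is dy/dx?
Apply d/dx to both sides, remembering that y depends on x. Each occurrence of y therefore brings in a y' = dy/dx via the chain rule.

With F(x, y) equal to the left-hand side minus the right, differentiate F term by term:
  d/dx[x^2] = 2x
  d/dx[y^2] = 2y·y'
  d/dx[-25] = 0
Adding these up, d/dx[F] = 0 becomes
  (2x) + (2y)·y' = 0,
so isolating y',
  dy/dx = -(2x)/(2y) = -x/y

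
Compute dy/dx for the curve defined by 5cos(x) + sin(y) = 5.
Differentiate the relation implicitly: treat y = y(x) and apply the chain rule, so every y-derivative picks up a y' = dy/dx factor.

With everything moved to the left-hand side, differentiate term by term:
  d/dx[sin(y)] = y'·cos(y)
  d/dx[5cos(x)] = -5sin(x)
  d/dx[-5] = 0

Separating the contributions that come from x directly and those that come through y:
  without y':      -5sin(x)
  multiplying y':  cos(y)

so (-5sin(x)) + (cos(y))·y' = 0, and therefore
  dy/dx = -(-5sin(x))/(cos(y)) = 5sin(x)/cos(y)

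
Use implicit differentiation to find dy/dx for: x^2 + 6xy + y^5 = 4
Take d/dx of both sides. Since y is implicitly a function of x, the chain rule attaches a y' = dy/dx factor whenever we differentiate through y.

Set F(x, y) = (left side) − (right side), so the curve is F = 0. Differentiating each term of F:
  d/dx[x^2] = 2x
  d/dx[6xy] = 6x·y' + 6y
  d/dx[y^5] = 5y^4·y'
  d/dx[-4] = 0

Collecting, the y'-free part is the partial derivative in x and the y' coefficient is the partial derivative in y:
  ∂F/∂x = 2x + 6y
  ∂F/∂y = 6x + 5y^4

so d/dx[F(x, y(x))] = ∂F/∂x + (∂F/∂y)·y' = 0. Rearranging,
  dy/dx = -(∂F/∂x)/(∂F/∂y) = -(2x + 6y)/(6x + 5y^4) = 2(-x - 3y)/(6x + 5y^4)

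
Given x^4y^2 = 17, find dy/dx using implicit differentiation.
Differentiate the relation implicitly: treat y = y(x) and apply the chain rule, so every y-derivative picks up a y' = dy/dx factor.

With everything moved to the left-hand side, differentiate term by term:
  d/dx[x^4y^2] = 2x^4y·y' + 4x^3y^2
  d/dx[-17] = 0

Separating the contributions that come from x directly and those that come through y:
  without y':      4x^3y^2
  multiplying y':  2x^4y

so (4x^3y^2) + (2x^4y)·y' = 0, and therefore
  dy/dx = -(4x^3y^2)/(2x^4y) = -2y/x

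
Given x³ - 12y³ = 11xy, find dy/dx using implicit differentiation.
Apply d/dx to both sides, remembering that y depends on x. Each occurrence of y therefore brings in a y' = dy/dx via the chain rule.

With F(x, y) equal to the left-hand side minus the right, differentiate F term by term:
  d/dx[x^3] = 3x^2
  d/dx[-11xy] = -11x·y' - 11y
  d/dx[-12y^3] = -36y^2·y'
Adding these up, d/dx[F] = 0 becomes
  (3x^2 - 11y) + (-11x - 36y^2)·y' = 0,
so isolating y',
  dy/dx = -(3x^2 - 11y)/(-11x - 36y^2) = (3x^2 - 11y)/(11x + 36y^2)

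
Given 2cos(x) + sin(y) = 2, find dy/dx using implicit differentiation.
Differentiate the relation implicitly: treat y = y(x) and apply the chain rule, so every y-derivative picks up a y' = dy/dx factor.

With everything moved to the left-hand side, differentiate term by term:
  d/dx[sin(y)] = y'·cos(y)
  d/dx[2cos(x)] = -2sin(x)
  d/dx[-2] = 0

Separating the contributions that come from x directly and those that come through y:
  without y':      -2sin(x)
  multiplying y':  cos(y)

so (-2sin(x)) + (cos(y))·y' = 0, and therefore
  dy/dx = -(-2sin(x))/(cos(y)) = 2sin(x)/cos(y)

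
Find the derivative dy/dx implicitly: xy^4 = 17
Apply d/dx to both sides, remembering that y depends on x. Each occurrence of y therefore brings in a y' = dy/dx via the chain rule.

With F(x, y) equal to the left-hand side minus the right, differentiate F term by term:
  d/dx[xy^4] = 4xy^3·y' + y^4
  d/dx[-17] = 0
Adding these up, d/dx[F] = 0 becomes
  (y^4) + (4xy^3)·y' = 0,
so isolating y',
  dy/dx = -(y^4)/(4xy^3) = -y/(4x)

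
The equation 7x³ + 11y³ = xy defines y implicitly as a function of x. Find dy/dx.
Apply d/dx to both sides, remembering that y depends on x. Each occurrence of y therefore brings in a y' = dy/dx via the chain rule.

With F(x, y) equal to the left-hand side minus the right, differentiate F term by term:
  d/dx[7x^3] = 21x^2
  d/dx[-xy] = -x·y' - y
  d/dx[11y^3] = 33y^2·y'
Adding these up, d/dx[F] = 0 becomes
  (21x^2 - y) + (-x + 33y^2)·y' = 0,
so isolating y',
  dy/dx = -(21x^2 - y)/(-x + 33y^2) = (21x^2 - y)/(x - 33y^2)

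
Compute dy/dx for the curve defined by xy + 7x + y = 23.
Apply d/dx to both sides, remembering that y depends on x. Each occurrence of y therefore brings in a y' = dy/dx via the chain rule.

With F(x, y) equal to the left-hand side minus the right, differentiate F term by term:
  d/dx[xy] = x·y' + y
  d/dx[7x] = 7
  d/dx[y] = y'
  d/dx[-23] = 0
Adding these up, d/dx[F] = 0 becomes
  (y + 7) + (x + 1)·y' = 0,
so isolating y',
  dy/dx = -(y + 7)/(x + 1) = (-y - 7)/(x + 1)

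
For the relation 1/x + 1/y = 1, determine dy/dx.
Differentiate both sides with respect to x, treating y as y(x). By the chain rule, any term containing y contributes a factor of y' = dy/dx when we differentiate it.

Move every term to one side and write the relation as F(x, y) = 0. Term by term,
  d/dx[1/y] = -y'/y^2
  d/dx[1/x] = -1/x^2
  d/dx[-1] = 0

The pieces without y' make up ∂F/∂x and the coefficient of y' is ∂F/∂y:
  ∂F/∂x = -1/x^2,
  ∂F/∂y = -1/y^2.

Since d/dx[F] = ∂F/∂x + (∂F/∂y)·y' = 0, solve for y':
  (∂F/∂y)·y' = -∂F/∂x
  dy/dx = -(∂F/∂x)/(∂F/∂y) = -(-1/x^2)/(-1/y^2) = -y^2/x^2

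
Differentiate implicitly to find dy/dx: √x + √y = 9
Differentiate both sides with respect to x, treating y as y(x). By the chain rule, any term containing y contributes a factor of y' = dy/dx when we differentiate it.

Move every term to one side and write the relation as F(x, y) = 0. Term by term,
  d/dx[√(x)] = 1/(2√(x))
  d/dx[√(y)] = y'/(2√(y))
  d/dx[-9] = 0

The pieces without y' make up ∂F/∂x and the coefficient of y' is ∂F/∂y:
  ∂F/∂x = 1/(2√(x)),
  ∂F/∂y = 1/(2√(y)).

Since d/dx[F] = ∂F/∂x + (∂F/∂y)·y' = 0, solve for y':
  (∂F/∂y)·y' = -∂F/∂x
  dy/dx = -(∂F/∂x)/(∂F/∂y) = -(1/(2√(x)))/(1/(2√(y))) = -√(y)/√(x)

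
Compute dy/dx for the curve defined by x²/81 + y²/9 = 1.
Differentiate the relation implicitly: treat y = y(x) and apply the chain rule, so every y-derivative picks up a y' = dy/dx factor.

With everything moved to the left-hand side, differentiate term by term:
  d/dx[x^2/81] = 2x/81
  d/dx[y^2/9] = 2y·y'/9
  d/dx[-1] = 0

Separating the contributions that come from x directly and those that come through y:
  without y':      2x/81
  multiplying y':  2y/9

so (2x/81) + (2y/9)·y' = 0, and therefore
  dy/dx = -(2x/81)/(2y/9) = -x/(9y)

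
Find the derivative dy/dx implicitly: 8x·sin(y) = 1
Differentiate the relation implicitly: treat y = y(x) and apply the chain rule, so every y-derivative picks up a y' = dy/dx factor.

With everything moved to the left-hand side, differentiate term by term:
  d/dx[8x·sin(y)] = 8x·y'·cos(y) + 8sin(y)
  d/dx[-1] = 0

Separating the contributions that come from x directly and those that come through y:
  without y':      8sin(y)
  multiplying y':  8x·cos(y)

so (8sin(y)) + (8x·cos(y))·y' = 0, and therefore
  dy/dx = -(8sin(y))/(8x·cos(y)) = -tan(y)/x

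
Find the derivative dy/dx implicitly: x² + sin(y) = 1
Apply d/dx to both sides, remembering that y depends on x. Each occurrence of y therefore brings in a y' = dy/dx via the chain rule.

With F(x, y) equal to the left-hand side minus the right, differentiate F term by term:
  d/dx[x^2] = 2x
  d/dx[sin(y)] = y'·cos(y)
  d/dx[-1] = 0
Adding these up, d/dx[F] = 0 becomes
  (2x) + (cos(y))·y' = 0,
so isolating y',
  dy/dx = -(2x)/(cos(y)) = -2x/cos(y)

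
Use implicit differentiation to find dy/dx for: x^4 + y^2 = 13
Take d/dx of both sides. Since y is implicitly a function of x, the chain rule attaches a y' = dy/dx factor whenever we differentiate through y.

Set F(x, y) = (left side) − (right side), so the curve is F = 0. Differentiating each term of F:
  d/dx[x^4] = 4x^3
  d/dx[y^2] = 2y·y'
  d/dx[-13] = 0

Collecting, the y'-free part is the partial derivative in x and the y' coefficient is the partial derivative in y:
  ∂F/∂x = 4x^3
  ∂F/∂y = 2y

so d/dx[F(x, y(x))] = ∂F/∂x + (∂F/∂y)·y' = 0. Rearranging,
  dy/dx = -(∂F/∂x)/(∂F/∂y) = -(4x^3)/(2y) = -2x^3/y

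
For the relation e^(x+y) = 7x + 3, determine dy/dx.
Differentiate both sides with respect to x, treating y as y(x). By the chain rule, any term containing y contributes a factor of y' = dy/dx when we differentiate it.

Move every term to one side and write the relation as F(x, y) = 0. Term by term,
  d/dx[-7x] = -7
  d/dx[e^(x + y)] = (y' + 1)·e^(x + y)
  d/dx[-3] = 0

The pieces without y' make up ∂F/∂x and the coefficient of y' is ∂F/∂y:
  ∂F/∂x = e^(x + y) - 7,
  ∂F/∂y = e^(x + y).

Since d/dx[F] = ∂F/∂x + (∂F/∂y)·y' = 0, solve for y':
  (∂F/∂y)·y' = -∂F/∂x
  dy/dx = -(∂F/∂x)/(∂F/∂y) = -(e^(x + y) - 7)/(e^(x + y)) = 7e^(-x - y) - 1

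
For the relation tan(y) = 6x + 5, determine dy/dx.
Apply d/dx to both sides, remembering that y depends on x. Each occurrence of y therefore brings in a y' = dy/dx via the chain rule.

With F(x, y) equal to the left-hand side minus the right, differentiate F term by term:
  d/dx[-6x] = -6
  d/dx[tan(y)] = y'(tan(y)^2 + 1)
  d/dx[-5] = 0
Adding these up, d/dx[F] = 0 becomes
  (-6) + (tan(y)^2 + 1)·y' = 0,
so isolating y',
  dy/dx = -(-6)/(tan(y)^2 + 1) = 6cos(y)^2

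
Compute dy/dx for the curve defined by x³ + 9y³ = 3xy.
Take d/dx of both sides. Since y is implicitly a function of x, the chain rule attaches a y' = dy/dx factor whenever we differentiate through y.

Set F(x, y) = (left side) − (right side), so the curve is F = 0. Differentiating each term of F:
  d/dx[x^3] = 3x^2
  d/dx[-3xy] = -3x·y' - 3y
  d/dx[9y^3] = 27y^2·y'

Collecting, the y'-free part is the partial derivative in x and the y' coefficient is the partial derivative in y:
  ∂F/∂x = 3x^2 - 3y
  ∂F/∂y = -3x + 27y^2

so d/dx[F(x, y(x))] = ∂F/∂x + (∂F/∂y)·y' = 0. Rearranging,
  dy/dx = -(∂F/∂x)/(∂F/∂y) = -(3x^2 - 3y)/(-3x + 27y^2) = (x^2 - y)/(x - 9y^2)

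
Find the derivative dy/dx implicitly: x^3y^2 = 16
Differentiate the relation implicitly: treat y = y(x) and apply the chain rule, so every y-derivative picks up a y' = dy/dx factor.

With everything moved to the left-hand side, differentiate term by term:
  d/dx[x^3y^2] = 2x^3y·y' + 3x^2y^2
  d/dx[-16] = 0

Separating the contributions that come from x directly and those that come through y:
  without y':      3x^2y^2
  multiplying y':  2x^3y

so (3x^2y^2) + (2x^3y)·y' = 0, and therefore
  dy/dx = -(3x^2y^2)/(2x^3y) = -3y/(2x)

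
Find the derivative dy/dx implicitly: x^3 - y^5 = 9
Apply d/dx to both sides, remembering that y depends on x. Each occurrence of y therefore brings in a y' = dy/dx via the chain rule.

With F(x, y) equal to the left-hand side minus the right, differentiate F term by term:
  d/dx[x^3] = 3x^2
  d/dx[-y^5] = -5y^4·y'
  d/dx[-9] = 0
Adding these up, d/dx[F] = 0 becomes
  (3x^2) + (-5y^4)·y' = 0,
so isolating y',
  dy/dx = -(3x^2)/(-5y^4) = 3x^2/(5y^4)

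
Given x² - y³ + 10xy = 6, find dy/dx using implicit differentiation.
Apply d/dx to both sides, remembering that y depends on x. Each occurrence of y therefore brings in a y' = dy/dx via the chain rule.

With F(x, y) equal to the left-hand side minus the right, differentiate F term by term:
  d/dx[x^2] = 2x
  d/dx[10xy] = 10x·y' + 10y
  d/dx[-y^3] = -3y^2·y'
  d/dx[-6] = 0
Adding these up, d/dx[F] = 0 becomes
  (2x + 10y) + (10x - 3y^2)·y' = 0,
so isolating y',
  dy/dx = -(2x + 10y)/(10x - 3y^2) = 2(-x - 5y)/(10x - 3y^2)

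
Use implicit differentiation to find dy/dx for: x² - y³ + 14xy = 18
Take d/dx of both sides. Since y is implicitly a function of x, the chain rule attaches a y' = dy/dx factor whenever we differentiate through y.

Set F(x, y) = (left side) − (right side), so the curve is F = 0. Differentiating each term of F:
  d/dx[x^2] = 2x
  d/dx[14xy] = 14x·y' + 14y
  d/dx[-y^3] = -3y^2·y'
  d/dx[-18] = 0

Collecting, the y'-free part is the partial derivative in x and the y' coefficient is the partial derivative in y:
  ∂F/∂x = 2x + 14y
  ∂F/∂y = 14x - 3y^2

so d/dx[F(x, y(x))] = ∂F/∂x + (∂F/∂y)·y' = 0. Rearranging,
  dy/dx = -(∂F/∂x)/(∂F/∂y) = -(2x + 14y)/(14x - 3y^2) = 2(-x - 7y)/(14x - 3y^2)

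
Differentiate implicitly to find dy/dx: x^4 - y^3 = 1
Apply d/dx to both sides, remembering that y depends on x. Each occurrence of y therefore brings in a y' = dy/dx via the chain rule.

With F(x, y) equal to the left-hand side minus the right, differentiate F term by term:
  d/dx[x^4] = 4x^3
  d/dx[-y^3] = -3y^2·y'
  d/dx[-1] = 0
Adding these up, d/dx[F] = 0 becomes
  (4x^3) + (-3y^2)·y' = 0,
so isolating y',
  dy/dx = -(4x^3)/(-3y^2) = 4x^3/(3y^2)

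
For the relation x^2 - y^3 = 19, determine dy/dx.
Apply d/dx to both sides, remembering that y depends on x. Each occurrence of y therefore brings in a y' = dy/dx via the chain rule.

With F(x, y) equal to the left-hand side minus the right, differentiate F term by term:
  d/dx[x^2] = 2x
  d/dx[-y^3] = -3y^2·y'
  d/dx[-19] = 0
Adding these up, d/dx[F] = 0 becomes
  (2x) + (-3y^2)·y' = 0,
so isolating y',
  dy/dx = -(2x)/(-3y^2) = 2x/(3y^2)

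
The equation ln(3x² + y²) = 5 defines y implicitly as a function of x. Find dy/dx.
Apply d/dx to both sides, remembering that y depends on x. Each occurrence of y therefore brings in a y' = dy/dx via the chain rule.

With F(x, y) equal to the left-hand side minus the right, differentiate F term by term:
  d/dx[ln(3x^2 + y^2)] = (6x + 2y·y')/(3x^2 + y^2)
  d/dx[-5] = 0
Adding these up, d/dx[F] = 0 becomes
  (6x/(3x^2 + y^2)) + (2y/(3x^2 + y^2))·y' = 0,
so isolating y',
  dy/dx = -(6x/(3x^2 + y^2))/(2y/(3x^2 + y^2)) = -3x/y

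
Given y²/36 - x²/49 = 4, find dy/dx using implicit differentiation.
Apply d/dx to both sides, remembering that y depends on x. Each occurrence of y therefore brings in a y' = dy/dx via the chain rule.

With F(x, y) equal to the left-hand side minus the right, differentiate F term by term:
  d/dx[-x^2/49] = -2x/49
  d/dx[y^2/36] = y·y'/18
  d/dx[-4] = 0
Adding these up, d/dx[F] = 0 becomes
  (-2x/49) + (y/18)·y' = 0,
so isolating y',
  dy/dx = -(-2x/49)/(y/18) = 36x/(49y)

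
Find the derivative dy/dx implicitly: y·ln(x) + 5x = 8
Differentiate the relation implicitly: treat y = y(x) and apply the chain rule, so every y-derivative picks up a y' = dy/dx factor.

With everything moved to the left-hand side, differentiate term by term:
  d/dx[5x] = 5
  d/dx[y·ln(x)] = y'·ln(x) + y/x
  d/dx[-8] = 0

Separating the contributions that come from x directly and those that come through y:
  without y':      5 + y/x
  multiplying y':  ln(x)

so (5 + y/x) + (ln(x))·y' = 0, and therefore
  dy/dx = -(5 + y/x)/(ln(x))
        = -((5x + y)/x)/(ln(x)) = (-5x - y)/(x·ln(x))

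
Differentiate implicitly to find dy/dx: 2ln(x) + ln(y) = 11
Differentiate both sides with respect to x, treating y as y(x). By the chain rule, any term containing y contributes a factor of y' = dy/dx when we differentiate it.

Move every term to one side and write the relation as F(x, y) = 0. Term by term,
  d/dx[2ln(x)] = 2/x
  d/dx[ln(y)] = y'/y
  d/dx[-11] = 0

The pieces without y' make up ∂F/∂x and the coefficient of y' is ∂F/∂y:
  ∂F/∂x = 2/x,
  ∂F/∂y = 1/y.

Since d/dx[F] = ∂F/∂x + (∂F/∂y)·y' = 0, solve for y':
  (∂F/∂y)·y' = -∂F/∂x
  dy/dx = -(∂F/∂x)/(∂F/∂y) = -(2/x)/(1/y) = -2y/x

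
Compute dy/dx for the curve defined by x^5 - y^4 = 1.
Differentiate the relation implicitly: treat y = y(x) and apply the chain rule, so every y-derivative picks up a y' = dy/dx factor.

With everything moved to the left-hand side, differentiate term by term:
  d/dx[x^5] = 5x^4
  d/dx[-y^4] = -4y^3·y'
  d/dx[-1] = 0

Separating the contributions that come from x directly and those that come through y:
  without y':      5x^4
  multiplying y':  -4y^3

so (5x^4) + (-4y^3)·y' = 0, and therefore
  dy/dx = -(5x^4)/(-4y^3) = 5x^4/(4y^3)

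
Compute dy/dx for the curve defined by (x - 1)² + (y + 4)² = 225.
Take d/dx of both sides. Since y is implicitly a function of x, the chain rule attaches a y' = dy/dx factor whenever we differentiate through y.

Set F(x, y) = (left side) − (right side), so the curve is F = 0. Differentiating each term of F:
  d/dx[(x - 1)^2] = 2x - 2
  d/dx[(y + 4)^2] = 2·y'(y + 4)
  d/dx[-225] = 0

Collecting, the y'-free part is the partial derivative in x and the y' coefficient is the partial derivative in y:
  ∂F/∂x = 2x - 2
  ∂F/∂y = 2y + 8

so d/dx[F(x, y(x))] = ∂F/∂x + (∂F/∂y)·y' = 0. Rearranging,
  dy/dx = -(∂F/∂x)/(∂F/∂y) = -(2x - 2)/(2y + 8) = (1 - x)/(y + 4)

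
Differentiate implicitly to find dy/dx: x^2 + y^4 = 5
Differentiate the relation implicitly: treat y = y(x) and apply the chain rule, so every y-derivative picks up a y' = dy/dx factor.

With everything moved to the left-hand side, differentiate term by term:
  d/dx[x^2] = 2x
  d/dx[y^4] = 4y^3·y'
  d/dx[-5] = 0

Separating the contributions that come from x directly and those that come through y:
  without y':      2x
  multiplying y':  4y^3

so (2x) + (4y^3)·y' = 0, and therefore
  dy/dx = -(2x)/(4y^3) = -x/(2y^3)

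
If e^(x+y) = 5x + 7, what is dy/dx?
Differentiate the relation implicitly: treat y = y(x) and apply the chain rule, so every y-derivative picks up a y' = dy/dx factor.

With everything moved to the left-hand side, differentiate term by term:
  d/dx[-5x] = -5
  d/dx[e^(x + y)] = (y' + 1)·e^(x + y)
  d/dx[-7] = 0

Separating the contributions that come from x directly and those that come through y:
  without y':      e^(x + y) - 5
  multiplying y':  e^(x + y)

so (e^(x + y) - 5) + (e^(x + y))·y' = 0, and therefore
  dy/dx = -(e^(x + y) - 5)/(e^(x + y)) = 5e^(-x - y) - 1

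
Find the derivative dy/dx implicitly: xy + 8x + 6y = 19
Apply d/dx to both sides, remembering that y depends on x. Each occurrence of y therefore brings in a y' = dy/dx via the chain rule.

With F(x, y) equal to the left-hand side minus the right, differentiate F term by term:
  d/dx[xy] = x·y' + y
  d/dx[8x] = 8
  d/dx[6y] = 6·y'
  d/dx[-19] = 0
Adding these up, d/dx[F] = 0 becomes
  (y + 8) + (x + 6)·y' = 0,
so isolating y',
  dy/dx = -(y + 8)/(x + 6) = (-y - 8)/(x + 6)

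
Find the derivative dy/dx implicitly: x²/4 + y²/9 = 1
Take d/dx of both sides. Since y is implicitly a function of x, the chain rule attaches a y' = dy/dx factor whenever we differentiate through y.

Set F(x, y) = (left side) − (right side), so the curve is F = 0. Differentiating each term of F:
  d/dx[x^2/4] = x/2
  d/dx[y^2/9] = 2y·y'/9
  d/dx[-1] = 0

Collecting, the y'-free part is the partial derivative in x and the y' coefficient is the partial derivative in y:
  ∂F/∂x = x/2
  ∂F/∂y = 2y/9

so d/dx[F(x, y(x))] = ∂F/∂x + (∂F/∂y)·y' = 0. Rearranging,
  dy/dx = -(∂F/∂x)/(∂F/∂y) = -(x/2)/(2y/9) = -9x/(4y)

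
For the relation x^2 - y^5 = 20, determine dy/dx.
Differentiate the relation implicitly: treat y = y(x) and apply the chain rule, so every y-derivative picks up a y' = dy/dx factor.

With everything moved to the left-hand side, differentiate term by term:
  d/dx[x^2] = 2x
  d/dx[-y^5] = -5y^4·y'
  d/dx[-20] = 0

Separating the contributions that come from x directly and those that come through y:
  without y':      2x
  multiplying y':  -5y^4

so (2x) + (-5y^4)·y' = 0, and therefore
  dy/dx = -(2x)/(-5y^4) = 2x/(5y^4)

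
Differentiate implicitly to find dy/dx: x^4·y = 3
Take d/dx of both sides. Since y is implicitly a function of x, the chain rule attaches a y' = dy/dx factor whenever we differentiate through y.

Set F(x, y) = (left side) − (right side), so the curve is F = 0. Differentiating each term of F:
  d/dx[x^4y] = x^4·y' + 4x^3y
  d/dx[-3] = 0

Collecting, the y'-free part is the partial derivative in x and the y' coefficient is the partial derivative in y:
  ∂F/∂x = 4x^3y
  ∂F/∂y = x^4

so d/dx[F(x, y(x))] = ∂F/∂x + (∂F/∂y)·y' = 0. Rearranging,
  dy/dx = -(∂F/∂x)/(∂F/∂y) = -(4x^3y)/(x^4) = -4y/x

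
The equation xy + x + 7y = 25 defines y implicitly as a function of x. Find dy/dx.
Differentiate both sides with respect to x, treating y as y(x). By the chain rule, any term containing y contributes a factor of y' = dy/dx when we differentiate it.

Move every term to one side and write the relation as F(x, y) = 0. Term by term,
  d/dx[xy] = x·y' + y
  d/dx[x] = 1
  d/dx[7y] = 7·y'
  d/dx[-25] = 0

The pieces without y' make up ∂F/∂x and the coefficient of y' is ∂F/∂y:
  ∂F/∂x = y + 1,
  ∂F/∂y = x + 7.

Since d/dx[F] = ∂F/∂x + (∂F/∂y)·y' = 0, solve for y':
  (∂F/∂y)·y' = -∂F/∂x
  dy/dx = -(∂F/∂x)/(∂F/∂y) = -(y + 1)/(x + 7) = (-y - 1)/(x + 7)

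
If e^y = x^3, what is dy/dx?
Apply d/dx to both sides, remembering that y depends on x. Each occurrence of y therefore brings in a y' = dy/dx via the chain rule.

With F(x, y) equal to the left-hand side minus the right, differentiate F term by term:
  d/dx[-x^3] = -3x^2
  d/dx[e^(y)] = y'·e^(y)
Adding these up, d/dx[F] = 0 becomes
  (-3x^2) + (e^(y))·y' = 0,
so isolating y',
  dy/dx = -(-3x^2)/(e^(y)) = 3x^2e^(-y)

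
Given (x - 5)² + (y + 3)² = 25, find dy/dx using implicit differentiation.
Apply d/dx to both sides, remembering that y depends on x. Each occurrence of y therefore brings in a y' = dy/dx via the chain rule.

With F(x, y) equal to the left-hand side minus the right, differentiate F term by term:
  d/dx[(x - 5)^2] = 2x - 10
  d/dx[(y + 3)^2] = 2·y'(y + 3)
  d/dx[-25] = 0
Adding these up, d/dx[F] = 0 becomes
  (2x - 10) + (2y + 6)·y' = 0,
so isolating y',
  dy/dx = -(2x - 10)/(2y + 6) = (5 - x)/(y + 3)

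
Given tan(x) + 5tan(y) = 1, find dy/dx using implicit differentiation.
Take d/dx of both sides. Since y is implicitly a function of x, the chain rule attaches a y' = dy/dx factor whenever we differentiate through y.

Set F(x, y) = (left side) − (right side), so the curve is F = 0. Differentiating each term of F:
  d/dx[tan(x)] = tan(x)^2 + 1
  d/dx[5tan(y)] = 5·y'(tan(y)^2 + 1)
  d/dx[-1] = 0

Collecting, the y'-free part is the partial derivative in x and the y' coefficient is the partial derivative in y:
  ∂F/∂x = tan(x)^2 + 1
  ∂F/∂y = 5tan(y)^2 + 5

so d/dx[F(x, y(x))] = ∂F/∂x + (∂F/∂y)·y' = 0. Rearranging,
  dy/dx = -(∂F/∂x)/(∂F/∂y) = -(tan(x)^2 + 1)/(5tan(y)^2 + 5) = -cos(y)^2/(5cos(x)^2)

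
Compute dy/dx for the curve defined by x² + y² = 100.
Take d/dx of both sides. Since y is implicitly a function of x, the chain rule attaches a y' = dy/dx factor whenever we differentiate through y.

Set F(x, y) = (left side) − (right side), so the curve is F = 0. Differentiating each term of F:
  d/dx[x^2] = 2x
  d/dx[y^2] = 2y·y'
  d/dx[-100] = 0

Collecting, the y'-free part is the partial derivative in x and the y' coefficient is the partial derivative in y:
  ∂F/∂x = 2x
  ∂F/∂y = 2y

so d/dx[F(x, y(x))] = ∂F/∂x + (∂F/∂y)·y' = 0. Rearranging,
  dy/dx = -(∂F/∂x)/(∂F/∂y) = -(2x)/(2y) = -x/y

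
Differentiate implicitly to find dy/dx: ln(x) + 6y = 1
Take d/dx of both sides. Since y is implicitly a function of x, the chain rule attaches a y' = dy/dx factor whenever we differentiate through y.

Set F(x, y) = (left side) − (right side), so the curve is F = 0. Differentiating each term of F:
  d/dx[6y] = 6·y'
  d/dx[ln(x)] = 1/x
  d/dx[-1] = 0

Collecting, the y'-free part is the partial derivative in x and the y' coefficient is the partial derivative in y:
  ∂F/∂x = 1/x
  ∂F/∂y = 6

so d/dx[F(x, y(x))] = ∂F/∂x + (∂F/∂y)·y' = 0. Rearranging,
  dy/dx = -(∂F/∂x)/(∂F/∂y) = -(1/x)/(6) = -1/(6x)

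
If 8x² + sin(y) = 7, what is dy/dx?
Apply d/dx to both sides, remembering that y depends on x. Each occurrence of y therefore brings in a y' = dy/dx via the chain rule.

With F(x, y) equal to the left-hand side minus the right, differentiate F term by term:
  d/dx[8x^2] = 16x
  d/dx[sin(y)] = y'·cos(y)
  d/dx[-7] = 0
Adding these up, d/dx[F] = 0 becomes
  (16x) + (cos(y))·y' = 0,
so isolating y',
  dy/dx = -(16x)/(cos(y)) = -16x/cos(y)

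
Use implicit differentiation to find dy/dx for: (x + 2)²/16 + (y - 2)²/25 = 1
Differentiate the relation implicitly: treat y = y(x) and apply the chain rule, so every y-derivative picks up a y' = dy/dx factor.

With everything moved to the left-hand side, differentiate term by term:
  d/dx[(x + 2)^2/16] = x/8 + 1/4
  d/dx[(y - 2)^2/25] = 2·y'(y - 2)/25
  d/dx[-1] = 0

Separating the contributions that come from x directly and those that come through y:
  without y':      x/8 + 1/4
  multiplying y':  2y/25 - 4/25

so (x/8 + 1/4) + (2y/25 - 4/25)·y' = 0, and therefore
  dy/dx = -(x/8 + 1/4)/(2y/25 - 4/25)
        = -((x + 2)/8)/(2(y - 2)/25) = 25(-x - 2)/(16(y - 2))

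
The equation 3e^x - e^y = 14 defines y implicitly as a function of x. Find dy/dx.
Take d/dx of both sides. Since y is implicitly a function of x, the chain rule attaches a y' = dy/dx factor whenever we differentiate through y.

Set F(x, y) = (left side) − (right side), so the curve is F = 0. Differentiating each term of F:
  d/dx[3e^(x)] = 3e^(x)
  d/dx[-e^(y)] = -y'·e^(y)
  d/dx[-14] = 0

Collecting, the y'-free part is the partial derivative in x and the y' coefficient is the partial derivative in y:
  ∂F/∂x = 3e^(x)
  ∂F/∂y = -e^(y)

so d/dx[F(x, y(x))] = ∂F/∂x + (∂F/∂y)·y' = 0. Rearranging,
  dy/dx = -(∂F/∂x)/(∂F/∂y) = -(3e^(x))/(-e^(y)) = 3e^(x - y)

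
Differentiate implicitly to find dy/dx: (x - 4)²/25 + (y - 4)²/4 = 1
Take d/dx of both sides. Since y is implicitly a function of x, the chain rule attaches a y' = dy/dx factor whenever we differentiate through y.

Set F(x, y) = (left side) − (right side), so the curve is F = 0. Differentiating each term of F:
  d/dx[(x - 4)^2/25] = 2x/25 - 8/25
  d/dx[(y - 4)^2/4] = y'(y - 4)/2
  d/dx[-1] = 0

Collecting, the y'-free part is the partial derivative in x and the y' coefficient is the partial derivative in y:
  ∂F/∂x = 2x/25 - 8/25
  ∂F/∂y = y/2 - 2

so d/dx[F(x, y(x))] = ∂F/∂x + (∂F/∂y)·y' = 0. Rearranging,
  dy/dx = -(∂F/∂x)/(∂F/∂y) = -(2x/25 - 8/25)/(y/2 - 2)
        = -(2(x - 4)/25)/((y - 4)/2) = 4(4 - x)/(25(y - 4))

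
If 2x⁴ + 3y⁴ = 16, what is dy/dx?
Differentiate both sides with respect to x, treating y as y(x). By the chain rule, any term containing y contributes a factor of y' = dy/dx when we differentiate it.

Move every term to one side and write the relation as F(x, y) = 0. Term by term,
  d/dx[2x^4] = 8x^3
  d/dx[3y^4] = 12y^3·y'
  d/dx[-16] = 0

The pieces without y' make up ∂F/∂x and the coefficient of y' is ∂F/∂y:
  ∂F/∂x = 8x^3,
  ∂F/∂y = 12y^3.

Since d/dx[F] = ∂F/∂x + (∂F/∂y)·y' = 0, solve for y':
  (∂F/∂y)·y' = -∂F/∂x
  dy/dx = -(∂F/∂x)/(∂F/∂y) = -(8x^3)/(12y^3) = -2x^3/(3y^3)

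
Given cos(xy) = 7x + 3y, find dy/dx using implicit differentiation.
Apply d/dx to both sides, remembering that y depends on x. Each occurrence of y therefore brings in a y' = dy/dx via the chain rule.

With F(x, y) equal to the left-hand side minus the right, differentiate F term by term:
  d/dx[-7x] = -7
  d/dx[-3y] = -3·y'
  d/dx[cos(xy)] = -(x·y' + y)·sin(xy)
Adding these up, d/dx[F] = 0 becomes
  (-y·sin(xy) - 7) + (-x·sin(xy) - 3)·y' = 0,
so isolating y',
  dy/dx = -(-y·sin(xy) - 7)/(-x·sin(xy) - 3) = -(y·sin(xy) + 7)/(x·sin(xy) + 3)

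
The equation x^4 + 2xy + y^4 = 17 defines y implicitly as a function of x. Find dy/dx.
Differentiate both sides with respect to x, treating y as y(x). By the chain rule, any term containing y contributes a factor of y' = dy/dx when we differentiate it.

Move every term to one side and write the relation as F(x, y) = 0. Term by term,
  d/dx[x^4] = 4x^3
  d/dx[2xy] = 2x·y' + 2y
  d/dx[y^4] = 4y^3·y'
  d/dx[-17] = 0

The pieces without y' make up ∂F/∂x and the coefficient of y' is ∂F/∂y:
  ∂F/∂x = 4x^3 + 2y,
  ∂F/∂y = 2x + 4y^3.

Since d/dx[F] = ∂F/∂x + (∂F/∂y)·y' = 0, solve for y':
  (∂F/∂y)·y' = -∂F/∂x
  dy/dx = -(∂F/∂x)/(∂F/∂y) = -(4x^3 + 2y)/(2x + 4y^3) = (-2x^3 - y)/(x + 2y^3)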